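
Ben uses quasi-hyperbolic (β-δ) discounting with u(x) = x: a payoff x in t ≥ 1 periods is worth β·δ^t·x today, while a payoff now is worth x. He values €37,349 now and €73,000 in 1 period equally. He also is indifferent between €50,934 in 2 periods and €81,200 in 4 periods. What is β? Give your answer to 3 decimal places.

Both payoffs in the second observation are in the future, so β drops out: δ^2·50934 = δ^4·81200 ⇒ δ^2 = 50934/81200 = 0.62727, so δ = 0.79200.
Substituting δ into 37349 = β·δ·73000: β = 37349/(57816.093) ≈ 0.646.

β ≈ 0.646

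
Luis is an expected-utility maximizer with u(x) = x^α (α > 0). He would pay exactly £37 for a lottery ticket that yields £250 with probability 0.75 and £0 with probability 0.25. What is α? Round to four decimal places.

α ≈ 0.1506

The lottery's expected utility is 0.75·u(250) + 0.25·u(0) = 0.75·250^α (since u(0) = 0 for α > 0).
Indifference: 37^α = 0.75·250^α, so (37/250)^α = 0.75.
Taking logs: α·ln(37/250) = ln(0.75), so α = -0.2876821 / -1.9105430 ≈ 0.1506.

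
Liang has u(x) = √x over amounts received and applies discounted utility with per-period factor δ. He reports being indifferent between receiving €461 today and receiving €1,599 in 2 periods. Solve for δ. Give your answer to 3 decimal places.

δ ≈ 0.733

Indifference means u(461) = δ^2 · u(1599), so δ^2 = u(461)/u(1599).
With u(x) = √x: δ^2 = √461/√1599 = √(461/1599) = 0.53694.
Taking the square root: δ = 0.53694^(1/2) ≈ 0.733.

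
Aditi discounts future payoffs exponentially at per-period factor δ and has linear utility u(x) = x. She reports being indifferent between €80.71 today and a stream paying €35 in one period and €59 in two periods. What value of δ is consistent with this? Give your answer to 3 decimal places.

Present value of the stream is 35·δ + 59·δ². Indifference gives 35δ + 59δ² = 80.71.
So 59δ² + 35δ − 80.71 = 0.
By the quadratic formula (taking the positive root), δ = (−35 + √20272.56) / 118 ≈ 0.910.

δ ≈ 0.910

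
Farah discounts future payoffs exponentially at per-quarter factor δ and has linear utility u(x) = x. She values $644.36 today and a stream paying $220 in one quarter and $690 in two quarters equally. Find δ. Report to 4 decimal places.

Equating present values: 644.36 = 220δ + 690δ².
That is, 690δ² + 220δ − 644.36 = 0, a quadratic in δ.
The positive root is δ = [−220 + √(220² + 4·690·644.36)] / (2·690) = (−220 + 1351.604)/1380 ≈ 0.8200.

δ ≈ 0.8200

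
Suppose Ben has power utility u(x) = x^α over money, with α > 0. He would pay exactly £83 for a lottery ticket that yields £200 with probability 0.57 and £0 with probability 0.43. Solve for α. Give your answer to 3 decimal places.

α ≈ 0.639

The lottery's expected utility is 0.57·u(200) + 0.43·u(0) = 0.57·200^α (since u(0) = 0 for α > 0).
Setting u(83) equal to that: 83^α = 0.57·200^α ⇒ (83/200)^α = 0.57.
Take logs: α = ln 0.57 / ln(83/200) ≈ 0.63915.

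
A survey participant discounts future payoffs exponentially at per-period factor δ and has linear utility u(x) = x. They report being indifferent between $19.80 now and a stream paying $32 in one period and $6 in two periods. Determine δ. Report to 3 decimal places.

δ ≈ 0.560

Equating present values: 19.80 = 32δ + 6δ².
That is, 6δ² + 32δ − 19.80 = 0, a quadratic in δ.
By the quadratic formula (taking the positive root), δ = (−32 + √1499.20) / 12 ≈ 0.560.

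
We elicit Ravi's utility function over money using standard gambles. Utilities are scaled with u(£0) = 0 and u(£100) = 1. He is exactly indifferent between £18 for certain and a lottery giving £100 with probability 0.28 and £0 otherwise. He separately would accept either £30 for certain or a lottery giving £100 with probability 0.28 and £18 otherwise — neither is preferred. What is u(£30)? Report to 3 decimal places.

First, u(£18) = 0.28·u(£100) + 0.72·u(£0) = 0.28.
Chaining: u(£30) = 0.28·1.00 + 0.72·0.28 = 0.4816.

0.482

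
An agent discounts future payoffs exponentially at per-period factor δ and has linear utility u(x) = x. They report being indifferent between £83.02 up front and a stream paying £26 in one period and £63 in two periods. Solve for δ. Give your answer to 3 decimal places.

δ ≈ 0.960

Present value of the stream is 26·δ + 63·δ². Indifference gives 26δ + 63δ² = 83.02.
So 63δ² + 26δ − 83.02 = 0.
The positive root is δ = [−26 + √(26² + 4·63·83.02)] / (2·63) = (−26 + 146.959)/126 ≈ 0.960.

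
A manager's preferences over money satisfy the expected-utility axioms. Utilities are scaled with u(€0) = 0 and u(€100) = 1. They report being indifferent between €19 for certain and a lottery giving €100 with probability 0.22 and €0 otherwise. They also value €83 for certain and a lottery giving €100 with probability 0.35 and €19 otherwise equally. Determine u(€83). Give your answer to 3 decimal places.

0.493

The first gamble pins u(€19): it must equal 0.22·1 + 0.78·0 = 0.22.
The second indifference gives u(€83) = 0.35·u(€100) + 0.65·u(€19) = 0.35·1.00 + 0.65·0.22 = 0.4930.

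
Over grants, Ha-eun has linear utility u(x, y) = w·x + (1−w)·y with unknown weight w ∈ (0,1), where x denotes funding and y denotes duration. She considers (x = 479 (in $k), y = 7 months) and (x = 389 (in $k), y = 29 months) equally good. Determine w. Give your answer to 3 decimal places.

w = 0.196

u(479,7) = u(389,29) means w·479 + (1−w)·7 = w·389 + (1−w)·29.
Rearranging, 90·w − 22·(1−w) = 0.
Hence w = 22/(90+22) = 22/112 = 0.196.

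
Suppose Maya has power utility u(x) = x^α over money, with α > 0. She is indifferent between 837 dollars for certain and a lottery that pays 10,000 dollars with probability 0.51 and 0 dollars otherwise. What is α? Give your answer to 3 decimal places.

The lottery's expected utility is 0.51·u(10000) + 0.49·u(0) = 0.51·10000^α (since u(0) = 0 for α > 0).
Equating: 837^α = 0.51·10000^α, i.e. 0.0837^α = 0.51.
α = ln(0.51) / ln(837/10000) = -0.673345/-2.480516 ≈ 0.271.

α ≈ 0.271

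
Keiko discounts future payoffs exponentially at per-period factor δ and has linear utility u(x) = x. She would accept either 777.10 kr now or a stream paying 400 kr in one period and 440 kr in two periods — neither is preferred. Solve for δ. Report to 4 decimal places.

Equating present values: 777.10 = 400δ + 440δ².
So 440δ² + 400δ − 777.10 = 0.
The positive root is δ = [−400 + √(400² + 4·440·777.10)] / (2·440) = (−400 + 1236.000)/880 ≈ 0.9500.

δ ≈ 0.9500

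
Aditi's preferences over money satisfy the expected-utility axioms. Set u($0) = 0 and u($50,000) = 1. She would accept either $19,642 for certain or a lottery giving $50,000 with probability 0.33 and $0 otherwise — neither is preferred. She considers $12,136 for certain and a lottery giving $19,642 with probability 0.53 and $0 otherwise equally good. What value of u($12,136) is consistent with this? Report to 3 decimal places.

First, u($19,642) = 0.33·u($50,000) + 0.67·u($0) = 0.33.
The second indifference gives u($12,136) = 0.53·u($19,642) + 0.47·u($0) = 0.53·0.33 + 0.47·0.00 = 0.1749.

0.175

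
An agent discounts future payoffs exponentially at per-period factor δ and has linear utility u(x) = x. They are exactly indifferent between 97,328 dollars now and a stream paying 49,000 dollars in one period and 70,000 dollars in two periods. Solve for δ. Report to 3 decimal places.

δ ≈ 0.880

The stream is worth 49000δ + 70000δ² today, so 49000δ + 70000δ² = 97328.
That is, 70000δ² + 49000δ − 97328 = 0, a quadratic in δ.
δ = (−49000 + √(49000² + 4·70000·97328)) / (2·70000) = (−49000 + √29652840000.00) / 140000 ≈ 0.880.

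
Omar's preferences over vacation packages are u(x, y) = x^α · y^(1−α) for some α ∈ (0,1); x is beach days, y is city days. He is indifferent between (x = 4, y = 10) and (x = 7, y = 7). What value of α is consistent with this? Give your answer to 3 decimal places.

The Cobb–Douglas utilities coincide, so 4^α·10^(1−α) = 7^α·7^(1−α).
(4/7)^α = (7/10)^(1−α); take logs: α·ln(4/7) = (1−α)·ln(7/10), i.e. α·-0.559616 = (1−α)·-0.356675.
With A = -0.559616 and B = -0.356675: α·A = (1−α)·B, so α = B/(A+B) = -0.356675/-0.916291 ≈ 0.389.

α ≈ 0.389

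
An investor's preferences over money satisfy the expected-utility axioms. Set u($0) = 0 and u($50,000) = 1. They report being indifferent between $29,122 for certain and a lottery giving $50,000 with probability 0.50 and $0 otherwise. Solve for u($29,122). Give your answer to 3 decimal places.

By the standard-gamble method, u($29,122) is just the indifference probability on the best outcome: 0.50.

0.500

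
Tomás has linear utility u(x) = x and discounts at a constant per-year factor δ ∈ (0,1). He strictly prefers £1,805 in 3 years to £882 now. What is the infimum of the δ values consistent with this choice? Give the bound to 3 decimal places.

The preference means 882 < δ^3·1805.
Dividing by 1805: δ^3 > 0.48864. Both sides are positive, so the cube root keeps the direction.
δ > (882/1805)^(1/3) ≈ 0.788.

δ > 0.788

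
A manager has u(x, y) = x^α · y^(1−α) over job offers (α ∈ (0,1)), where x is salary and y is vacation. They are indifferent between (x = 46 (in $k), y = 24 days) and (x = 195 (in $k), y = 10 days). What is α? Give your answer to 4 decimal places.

Indifference: 46^α · 24^(1−α) = 195^α · 10^(1−α).
Taking logs: α·ln 46 + (1−α)·ln 24 = α·ln 195 + (1−α)·ln 10, i.e. α·-1.4443582 = (1−α)·-0.8754687.
With A = -1.4443582 and B = -0.8754687: α·A = (1−α)·B, so α = B/(A+B) = -0.8754687/-2.3198269 ≈ 0.3774.

α ≈ 0.3774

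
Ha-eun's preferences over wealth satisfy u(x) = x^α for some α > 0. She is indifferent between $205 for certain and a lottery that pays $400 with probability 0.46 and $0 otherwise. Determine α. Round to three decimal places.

Since u(0) = 0, the lottery's EU is 0.46·400^α.
Equating: 205^α = 0.46·400^α, i.e. 0.5125^α = 0.46.
α = ln(0.46) / ln(205/400) = -0.776529/-0.668455 ≈ 1.162.

α ≈ 1.162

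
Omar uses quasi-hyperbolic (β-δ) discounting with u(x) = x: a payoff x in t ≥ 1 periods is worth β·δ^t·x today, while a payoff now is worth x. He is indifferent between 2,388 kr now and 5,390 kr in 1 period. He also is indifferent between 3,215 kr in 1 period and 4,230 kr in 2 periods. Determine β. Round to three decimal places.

β ≈ 0.583

Both payoffs in the second observation are in the future, so β drops out: δ^1·3215 = δ^2·4230 ⇒ δ = 3215/4230 = 0.76005.
The first indifference: 2388 = β·δ·5390, so β = 2388/(δ·5390) = 2388/(0.76005·5390) ≈ 0.583.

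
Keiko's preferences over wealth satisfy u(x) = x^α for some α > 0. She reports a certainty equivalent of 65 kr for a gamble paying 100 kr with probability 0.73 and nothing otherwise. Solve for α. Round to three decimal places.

α ≈ 0.731

Since u(0) = 0, the lottery's EU is 0.73·100^α.
Setting u(65) equal to that: 65^α = 0.73·100^α ⇒ (65/100)^α = 0.73.
Taking logs: α·ln(65/100) = ln(0.73), so α = -0.314711 / -0.430783 ≈ 0.731.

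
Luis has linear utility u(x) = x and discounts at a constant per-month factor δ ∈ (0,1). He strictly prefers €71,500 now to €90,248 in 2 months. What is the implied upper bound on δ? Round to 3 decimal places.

δ < 0.890

Under u(x) = x this choice says 71500 > δ^2·90248.
So δ^2 < 71500/90248 = 0.79226; taking the square root of both positive sides preserves the inequality.
δ < 0.79226^(1/2) = 0.890.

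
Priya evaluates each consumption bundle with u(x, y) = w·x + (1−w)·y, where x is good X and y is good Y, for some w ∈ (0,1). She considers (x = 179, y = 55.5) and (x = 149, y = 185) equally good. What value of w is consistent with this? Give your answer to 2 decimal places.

w = 0.81

Indifference: w·179 + (1−w)·55.5 = w·149 + (1−w)·185.
Collecting terms: w·30 = (1−w)·129.5.
So w/(1−w) = 129.5/30 = 4.3167, giving w = 129.5/(30+129.5) = 0.81.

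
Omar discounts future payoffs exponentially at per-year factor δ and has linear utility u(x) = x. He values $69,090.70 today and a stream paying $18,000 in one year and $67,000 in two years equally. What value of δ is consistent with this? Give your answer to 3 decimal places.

δ ≈ 0.890

Present value of the stream is 18000·δ + 67000·δ². Indifference gives 18000δ + 67000δ² = 69090.70.
That is, 67000δ² + 18000δ − 69090.70 = 0, a quadratic in δ.
δ = (−18000 + √(18000² + 4·67000·69090.70)) / (2·67000) = (−18000 + √18840307600.00) / 134000 ≈ 0.890.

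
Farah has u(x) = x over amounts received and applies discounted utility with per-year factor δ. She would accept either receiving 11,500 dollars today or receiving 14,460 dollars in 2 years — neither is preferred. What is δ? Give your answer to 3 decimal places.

δ ≈ 0.892

Indifference means u(11500) = δ^2 · u(14460), so δ^2 = u(11500)/u(14460).
With u(x) = x: δ^2 = 11500/14460 = 0.79530.
Hence δ = (0.79530)^(1/2) = 0.89179.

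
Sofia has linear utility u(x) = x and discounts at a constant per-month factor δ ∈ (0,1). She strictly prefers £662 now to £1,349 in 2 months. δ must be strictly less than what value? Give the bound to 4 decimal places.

Under u(x) = x this choice says 662 > δ^2·1349.
Hence δ^2 < 662/1349 = 0.49073, and x ↦ x^(1/2) is increasing on (0,∞).
δ < (662/1349)^(1/2) ≈ 0.7005.

δ < 0.7005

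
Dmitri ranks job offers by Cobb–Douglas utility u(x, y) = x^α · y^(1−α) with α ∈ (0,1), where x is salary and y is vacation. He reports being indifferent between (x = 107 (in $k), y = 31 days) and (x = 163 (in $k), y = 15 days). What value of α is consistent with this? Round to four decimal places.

The Cobb–Douglas utilities coincide, so 107^α·31^(1−α) = 163^α·15^(1−α).
Taking logs: α·ln 107 + (1−α)·ln 31 = α·ln 163 + (1−α)·ln 15, i.e. α·-0.4209214 = (1−α)·-0.7259370.
So α/(1−α) = (-0.7259370)/(-0.4209214) = 1.7246379, and α = 1.7246379/2.7246379 ≈ 0.6330.

α ≈ 0.6330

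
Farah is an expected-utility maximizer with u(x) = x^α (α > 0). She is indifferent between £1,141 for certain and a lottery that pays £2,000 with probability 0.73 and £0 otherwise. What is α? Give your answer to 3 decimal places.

α ≈ 0.561

Since u(0) = 0, the lottery's EU is 0.73·2000^α.
Indifference: 1141^α = 0.73·2000^α, so (1141/2000)^α = 0.73.
Taking logs: α·ln(1141/2000) = ln(0.73), so α = -0.314711 / -0.561242 ≈ 0.561.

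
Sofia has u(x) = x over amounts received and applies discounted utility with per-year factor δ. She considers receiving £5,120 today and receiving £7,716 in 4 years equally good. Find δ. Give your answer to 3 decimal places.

Equating discounted utilities: u(5120) = δ^4·u(7716) ⇒ δ^4 = u(5120)/u(7716).
With u(x) = x: δ^4 = 5120/7716 = 0.66356.
So δ = 0.66356^(1/4) ≈ 0.903.

δ ≈ 0.903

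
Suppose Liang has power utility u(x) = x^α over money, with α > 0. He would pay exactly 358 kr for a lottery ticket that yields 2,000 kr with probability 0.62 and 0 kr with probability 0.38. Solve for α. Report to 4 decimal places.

α ≈ 0.2779

EU(lottery) = 0.62·2000^α + 0.38·0 = 0.62·2000^α.
Setting u(358) equal to that: 358^α = 0.62·2000^α ⇒ (358/2000)^α = 0.62.
Taking logs: α·ln(358/2000) = ln(0.62), so α = -0.4780358 / -1.7203695 ≈ 0.2779.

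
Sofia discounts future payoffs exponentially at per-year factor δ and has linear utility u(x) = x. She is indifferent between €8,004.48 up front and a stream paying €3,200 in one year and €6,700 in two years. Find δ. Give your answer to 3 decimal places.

Equating present values: 8004.48 = 3200δ + 6700δ².
So 6700δ² + 3200δ − 8004.48 = 0.
The positive root is δ = [−3200 + √(3200² + 4·6700·8004.48)] / (2·6700) = (−3200 + 14992.000)/13400 ≈ 0.880.

δ ≈ 0.880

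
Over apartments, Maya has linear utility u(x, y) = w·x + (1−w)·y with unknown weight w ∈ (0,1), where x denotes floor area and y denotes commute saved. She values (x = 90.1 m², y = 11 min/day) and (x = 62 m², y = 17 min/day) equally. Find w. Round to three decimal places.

w = 0.176

u(90.1,11) = u(62,17) means w·90.1 + (1−w)·11 = w·62 + (1−w)·17.
Collecting terms: w·28.1 = (1−w)·6.
The marginal rate of substitution is 6/28.1, so w = 6/(28.1+6) = 0.176.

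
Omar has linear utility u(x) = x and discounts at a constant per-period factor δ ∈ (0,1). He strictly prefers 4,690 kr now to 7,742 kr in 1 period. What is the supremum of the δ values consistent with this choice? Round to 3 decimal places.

δ < 0.606

Under u(x) = x this choice says 4690 > δ·7742.
Dividing through by 7742 gives δ < 0.60579.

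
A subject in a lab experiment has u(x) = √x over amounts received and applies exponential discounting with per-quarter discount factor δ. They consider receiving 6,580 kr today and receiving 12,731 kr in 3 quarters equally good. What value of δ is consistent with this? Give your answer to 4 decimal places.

Indifference means u(6580) = δ^3 · u(12731), so δ^3 = u(6580)/u(12731).
Since u(x) = √x, δ^3 = √(6580/12731) = 0.71892.
Hence δ = (0.71892)^(1/3) = 0.895833.

δ ≈ 0.8958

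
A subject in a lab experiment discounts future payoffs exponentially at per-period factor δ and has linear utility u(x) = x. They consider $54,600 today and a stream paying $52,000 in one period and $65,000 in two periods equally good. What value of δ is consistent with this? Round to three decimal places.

The stream is worth 52000δ + 65000δ² today, so 52000δ + 65000δ² = 54600.
Rearranged: 65000δ² + 52000δ − 54600 = 0.
By the quadratic formula (taking the positive root), δ = (−52000 + √16900000000.00) / 130000 ≈ 0.600.

δ ≈ 0.600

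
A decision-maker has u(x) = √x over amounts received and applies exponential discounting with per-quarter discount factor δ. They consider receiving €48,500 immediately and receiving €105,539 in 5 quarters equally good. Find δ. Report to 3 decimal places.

Equating discounted utilities: u(48500) = δ^5·u(105539) ⇒ δ^5 = u(48500)/u(105539).
With u(x) = √x: δ^5 = √48500/√105539 = √(48500/105539) = 0.67790.
Hence δ = (0.67790)^(1/5) = 0.92519.

δ ≈ 0.925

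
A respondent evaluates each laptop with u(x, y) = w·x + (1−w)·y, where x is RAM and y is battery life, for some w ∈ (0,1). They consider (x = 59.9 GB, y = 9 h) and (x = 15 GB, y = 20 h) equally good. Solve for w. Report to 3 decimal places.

w = 0.197

Indifference: w·59.9 + (1−w)·9 = w·15 + (1−w)·20.
Rearranging, 44.9·w − 11·(1−w) = 0.
The marginal rate of substitution is 11/44.9, so w = 11/(44.9+11) = 0.197.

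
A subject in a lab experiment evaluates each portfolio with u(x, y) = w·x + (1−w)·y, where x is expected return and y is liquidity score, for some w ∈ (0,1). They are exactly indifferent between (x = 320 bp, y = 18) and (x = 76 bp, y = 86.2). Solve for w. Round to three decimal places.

Equating utilities: w·320 + (1−w)·18 = w·76 + (1−w)·86.2.
Collecting terms: w·244 = (1−w)·68.2.
Hence w = 68.2/(244+68.2) = 68.2/312.2 = 0.218.

w = 0.218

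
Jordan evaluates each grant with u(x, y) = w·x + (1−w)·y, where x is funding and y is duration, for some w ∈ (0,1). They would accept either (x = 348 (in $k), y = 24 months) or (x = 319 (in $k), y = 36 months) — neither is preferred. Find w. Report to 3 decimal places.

u(348,24) = u(319,36) means w·348 + (1−w)·24 = w·319 + (1−w)·36.
Collecting terms: w·29 = (1−w)·12.
Hence w = 12/(29+12) = 12/41 = 0.293.

w = 0.293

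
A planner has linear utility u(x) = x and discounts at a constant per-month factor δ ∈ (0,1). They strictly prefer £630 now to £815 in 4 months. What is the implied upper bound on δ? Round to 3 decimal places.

Comparing present values: 630 > δ^4·815.
Hence δ^4 < 630/815 = 0.77301, and x ↦ x^(1/4) is increasing on (0,∞).
δ < 0.77301^(1/4) = 0.938.

δ < 0.938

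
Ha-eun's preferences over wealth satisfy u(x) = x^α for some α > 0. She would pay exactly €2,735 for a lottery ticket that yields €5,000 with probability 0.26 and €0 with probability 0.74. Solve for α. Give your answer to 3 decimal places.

α ≈ 2.233

Since u(0) = 0, the lottery's EU is 0.26·5000^α.
Equating: 2735^α = 0.26·5000^α, i.e. 0.5470^α = 0.26.
Taking logs: α·ln(2735/5000) = ln(0.26), so α = -1.347074 / -0.603306 ≈ 2.233.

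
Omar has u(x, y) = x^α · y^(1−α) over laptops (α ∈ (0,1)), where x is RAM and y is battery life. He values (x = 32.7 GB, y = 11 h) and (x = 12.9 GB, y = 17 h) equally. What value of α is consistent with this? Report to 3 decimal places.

α ≈ 0.319

Indifference: 32.7^α · 11^(1−α) = 12.9^α · 17^(1−α).
(32.7/12.9)^α = (17/11)^(1−α); take logs: α·ln(32.7/12.9) = (1−α)·ln(17/11), i.e. α·0.930148 = (1−α)·0.435318.
So α/(1−α) = (0.435318)/(0.930148) = 0.468009, and α = 0.468009/1.468009 ≈ 0.319.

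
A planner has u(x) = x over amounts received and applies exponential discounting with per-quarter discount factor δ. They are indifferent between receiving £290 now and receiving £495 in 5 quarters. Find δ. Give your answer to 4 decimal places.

δ ≈ 0.8986

Indifference means u(290) = δ^5 · u(495), so δ^5 = u(290)/u(495).
With u(x) = x: δ^5 = 290/495 = 0.58586.
So δ = 0.58586^(1/5) ≈ 0.8986.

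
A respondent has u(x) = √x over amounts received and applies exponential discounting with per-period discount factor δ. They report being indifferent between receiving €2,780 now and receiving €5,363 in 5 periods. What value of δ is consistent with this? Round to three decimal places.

δ ≈ 0.936

Equating discounted utilities: u(2780) = δ^5·u(5363) ⇒ δ^5 = u(2780)/u(5363).
With u(x) = √x: δ^5 = √2780/√5363 = √(2780/5363) = 0.71998.
So δ = 0.71998^(1/5) ≈ 0.936.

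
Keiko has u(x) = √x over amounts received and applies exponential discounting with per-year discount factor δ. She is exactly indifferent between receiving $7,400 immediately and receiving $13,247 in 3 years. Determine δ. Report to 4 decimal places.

δ ≈ 0.9075

Equating discounted utilities: u(7400) = δ^3·u(13247) ⇒ δ^3 = u(7400)/u(13247).
Since u(x) = √x, δ^3 = √(7400/13247) = 0.74741.
Taking the cube root: δ = 0.74741^(1/3) ≈ 0.9075.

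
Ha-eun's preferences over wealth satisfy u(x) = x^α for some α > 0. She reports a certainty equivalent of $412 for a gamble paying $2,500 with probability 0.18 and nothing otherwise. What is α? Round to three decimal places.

α ≈ 0.951

Since u(0) = 0, the lottery's EU is 0.18·2500^α.
Setting u(412) equal to that: 412^α = 0.18·2500^α ⇒ (412/2500)^α = 0.18.
Taking logs: α·ln(412/2500) = ln(0.18), so α = -1.714798 / -1.803023 ≈ 0.951.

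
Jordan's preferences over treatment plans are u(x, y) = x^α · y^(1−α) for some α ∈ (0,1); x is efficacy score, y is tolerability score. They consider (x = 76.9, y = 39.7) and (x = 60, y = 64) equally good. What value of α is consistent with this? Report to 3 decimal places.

Set the two utilities equal: 76.9^α·39.7^(1−α) = 60^α·64^(1−α).
Taking logs: α·ln 76.9 + (1−α)·ln 39.7 = α·ln 60 + (1−α)·ln 64, i.e. α·0.248161 = (1−α)·0.477532.
Thus α·(0.725693) = 0.477532, so α = 0.477532/0.725693 ≈ 0.658.

α ≈ 0.658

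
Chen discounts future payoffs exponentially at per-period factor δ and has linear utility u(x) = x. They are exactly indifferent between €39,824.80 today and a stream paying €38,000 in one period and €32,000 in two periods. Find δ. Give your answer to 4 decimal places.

Present value of the stream is 38000·δ + 32000·δ². Indifference gives 38000δ + 32000δ² = 39824.80.
Rearranged: 32000δ² + 38000δ − 39824.80 = 0.
By the quadratic formula (taking the positive root), δ = (−38000 + √6541574400.00) / 64000 ≈ 0.6700.

δ ≈ 0.6700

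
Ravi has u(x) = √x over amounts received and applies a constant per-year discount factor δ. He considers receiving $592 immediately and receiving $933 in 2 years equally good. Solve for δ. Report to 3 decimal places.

Indifference means u(592) = δ^2 · u(933), so δ^2 = u(592)/u(933).
With u(x) = √x: δ^2 = √592/√933 = √(592/933) = 0.79656.
Taking the square root: δ = 0.79656^(1/2) ≈ 0.893.

δ ≈ 0.893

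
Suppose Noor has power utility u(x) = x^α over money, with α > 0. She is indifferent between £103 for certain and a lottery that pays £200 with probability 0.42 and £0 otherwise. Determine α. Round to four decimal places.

α ≈ 1.3073

EU(lottery) = 0.42·200^α + 0.58·0 = 0.42·200^α.
Setting u(103) equal to that: 103^α = 0.42·200^α ⇒ (103/200)^α = 0.42.
Take logs: α = ln 0.42 / ln(103/200) ≈ 1.307287.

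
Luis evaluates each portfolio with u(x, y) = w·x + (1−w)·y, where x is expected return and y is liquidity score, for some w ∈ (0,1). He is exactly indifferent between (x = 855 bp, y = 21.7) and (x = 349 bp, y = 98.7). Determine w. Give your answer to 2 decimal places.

Equating utilities: w·855 + (1−w)·21.7 = w·349 + (1−w)·98.7.
Collecting terms: w·506 = (1−w)·77.
The marginal rate of substitution is 77/506, so w = 77/(506+77) = 0.13.

w = 0.13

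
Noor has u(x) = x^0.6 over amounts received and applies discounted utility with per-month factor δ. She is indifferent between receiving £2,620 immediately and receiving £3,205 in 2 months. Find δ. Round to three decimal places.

δ ≈ 0.941

The payoff in 2 months is discounted by δ^2, so u(2620) = δ^2·u(3205) and δ^2 = u(2620)/u(3205).
Since u(x) = x^0.6, δ^2 = (2620/3205)^0.6 = 0.81747^0.6 = 0.88610.
Hence δ = (0.88610)^(1/2) = 0.94133.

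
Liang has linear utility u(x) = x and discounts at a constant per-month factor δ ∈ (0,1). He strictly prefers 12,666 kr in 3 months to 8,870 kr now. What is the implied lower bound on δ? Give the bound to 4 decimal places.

δ > 0.8880

Comparing present values: 8870 < δ^3·12666.
So δ^3 > 8870/12666 = 0.70030; taking the cube root of both positive sides preserves the inequality.
δ > (8870/12666)^(1/3) ≈ 0.8880.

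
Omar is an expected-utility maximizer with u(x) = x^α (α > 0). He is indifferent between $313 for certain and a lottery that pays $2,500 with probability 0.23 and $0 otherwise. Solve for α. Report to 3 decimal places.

α ≈ 0.707

Since u(0) = 0, the lottery's EU is 0.23·2500^α.
Setting u(313) equal to that: 313^α = 0.23·2500^α ⇒ (313/2500)^α = 0.23.
Taking logs: α·ln(313/2500) = ln(0.23), so α = -1.469676 / -2.077843 ≈ 0.707.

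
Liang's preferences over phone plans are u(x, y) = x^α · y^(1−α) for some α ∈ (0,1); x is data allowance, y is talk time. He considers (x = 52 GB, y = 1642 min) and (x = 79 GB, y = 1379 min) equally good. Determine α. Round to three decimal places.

Set the two utilities equal: 52^α·1642^(1−α) = 79^α·1379^(1−α).
Taking logs: α·ln 52 + (1−α)·ln 1642 = α·ln 79 + (1−α)·ln 1379, i.e. α·-0.418204 = (1−α)·-0.174556.
With A = -0.418204 and B = -0.174556: α·A = (1−α)·B, so α = B/(A+B) = -0.174556/-0.592760 ≈ 0.294.

α ≈ 0.294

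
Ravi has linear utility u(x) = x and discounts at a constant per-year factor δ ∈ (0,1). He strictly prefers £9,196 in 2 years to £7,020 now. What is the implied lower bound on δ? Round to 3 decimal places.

Under u(x) = x this choice says 7020 < δ^2·9196.
Hence δ^2 > 7020/9196 = 0.76338, and x ↦ x^(1/2) is increasing on (0,∞).
δ > 0.76338^(1/2) = 0.874.

δ > 0.874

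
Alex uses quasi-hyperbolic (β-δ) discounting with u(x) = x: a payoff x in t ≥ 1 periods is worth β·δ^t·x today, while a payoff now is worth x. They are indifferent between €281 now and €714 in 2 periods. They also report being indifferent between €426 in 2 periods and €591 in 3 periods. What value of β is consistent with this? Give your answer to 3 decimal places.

β ≈ 0.757

From the later pair, β·δ^2·426 = β·δ^3·591; dividing through, δ = 426/591 = 0.72081.
Now use the now-vs-future pair: 281 = β·δ^2·714 gives β = 281/(0.51957·714) ≈ 0.757.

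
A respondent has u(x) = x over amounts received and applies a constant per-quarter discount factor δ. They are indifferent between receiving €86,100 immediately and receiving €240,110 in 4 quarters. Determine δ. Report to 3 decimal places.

The payoff in 4 quarters is discounted by δ^4, so u(86100) = δ^4·u(240110) and δ^4 = u(86100)/u(240110).
With u(x) = x: δ^4 = 86100/240110 = 0.35859.
So δ = 0.35859^(1/4) ≈ 0.774.

δ ≈ 0.774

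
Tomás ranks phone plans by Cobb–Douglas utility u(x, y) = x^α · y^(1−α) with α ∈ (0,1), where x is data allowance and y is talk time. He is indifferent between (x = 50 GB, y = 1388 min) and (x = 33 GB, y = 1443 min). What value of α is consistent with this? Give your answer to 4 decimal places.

Set the two utilities equal: 50^α·1388^(1−α) = 33^α·1443^(1−α).
Taking logs: α·ln 50 + (1−α)·ln 1388 = α·ln 33 + (1−α)·ln 1443, i.e. α·0.4155154 = (1−α)·0.0388604.
Thus α·(0.4543758) = 0.0388604, so α = 0.0388604/0.4543758 ≈ 0.0855.

α ≈ 0.0855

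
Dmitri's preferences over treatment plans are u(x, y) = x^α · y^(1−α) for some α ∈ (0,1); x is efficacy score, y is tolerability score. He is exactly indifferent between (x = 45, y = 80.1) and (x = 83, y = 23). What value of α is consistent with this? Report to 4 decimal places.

The Cobb–Douglas utilities coincide, so 45^α·80.1^(1−α) = 83^α·23^(1−α).
Rearrange to (45/83)^α = (23/80.1)^(1−α) and take logs: α·-0.6121781 = (1−α)·-1.2477816.
With A = -0.6121781 and B = -1.2477816: α·A = (1−α)·B, so α = B/(A+B) = -1.2477816/-1.8599597 ≈ 0.6709.

α ≈ 0.6709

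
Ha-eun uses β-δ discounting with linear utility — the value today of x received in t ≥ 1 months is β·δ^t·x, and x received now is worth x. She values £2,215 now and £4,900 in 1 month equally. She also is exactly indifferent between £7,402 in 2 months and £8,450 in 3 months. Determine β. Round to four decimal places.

β ≈ 0.5160

The second indifference involves only future payoffs, so β cancels: β·δ^2·7402 = β·δ^3·8450, giving δ = 7402/8450 = 0.87598.
Substituting δ into 2215 = β·δ·4900: β = 2215/(4292.284) ≈ 0.5160.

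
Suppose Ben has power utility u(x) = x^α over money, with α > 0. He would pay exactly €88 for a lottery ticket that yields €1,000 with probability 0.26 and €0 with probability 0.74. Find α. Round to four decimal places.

EU(lottery) = 0.26·1000^α + 0.74·0 = 0.26·1000^α.
Setting u(88) equal to that: 88^α = 0.26·1000^α ⇒ (88/1000)^α = 0.26.
Take logs: α = ln 0.26 / ln(88/1000) ≈ 0.554256.

α ≈ 0.5543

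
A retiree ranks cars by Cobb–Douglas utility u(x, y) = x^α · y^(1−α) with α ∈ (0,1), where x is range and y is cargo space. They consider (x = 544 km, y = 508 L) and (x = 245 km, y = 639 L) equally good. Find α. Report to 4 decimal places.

The Cobb–Douglas utilities coincide, so 544^α·508^(1−α) = 245^α·639^(1−α).
(544/245)^α = (639/508)^(1−α); take logs: α·ln(544/245) = (1−α)·ln(639/508), i.e. α·0.7976910 = (1−α)·0.2294230.
Thus α·(1.0271140) = 0.2294230, so α = 0.2294230/1.0271140 ≈ 0.2234.

α ≈ 0.2234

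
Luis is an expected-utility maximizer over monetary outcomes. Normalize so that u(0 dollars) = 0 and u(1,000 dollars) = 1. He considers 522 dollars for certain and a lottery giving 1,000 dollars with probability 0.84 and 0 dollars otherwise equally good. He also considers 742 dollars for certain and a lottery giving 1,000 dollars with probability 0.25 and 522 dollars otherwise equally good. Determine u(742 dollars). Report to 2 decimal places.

0.88

The first gamble pins u(522 dollars): it must equal 0.84·1 + 0.16·0 = 0.84.
The second indifference gives u(742 dollars) = 0.25·u(1,000 dollars) + 0.75·u(522 dollars) = 0.25·1.00 + 0.75·0.84 = 0.8800.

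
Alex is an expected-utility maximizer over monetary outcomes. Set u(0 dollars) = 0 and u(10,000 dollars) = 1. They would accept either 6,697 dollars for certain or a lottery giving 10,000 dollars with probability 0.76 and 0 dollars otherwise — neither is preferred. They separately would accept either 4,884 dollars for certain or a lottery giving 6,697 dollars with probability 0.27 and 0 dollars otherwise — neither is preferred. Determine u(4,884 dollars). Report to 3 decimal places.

From the first indifference, u(6,697 dollars) = 0.76·u(10,000 dollars) + 0.24·u(0 dollars) = 0.76·1 + 0.24·0 = 0.76.
The second indifference gives u(4,884 dollars) = 0.27·u(6,697 dollars) + 0.73·u(0 dollars) = 0.27·0.76 + 0.73·0.00 = 0.2052.

0.205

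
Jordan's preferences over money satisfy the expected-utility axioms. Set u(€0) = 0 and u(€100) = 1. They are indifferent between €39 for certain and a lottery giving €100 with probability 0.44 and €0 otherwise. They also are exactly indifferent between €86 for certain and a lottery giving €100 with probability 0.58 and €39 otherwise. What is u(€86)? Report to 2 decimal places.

0.76

First, u(€39) = 0.44·u(€100) + 0.56·u(€0) = 0.44.
The second indifference gives u(€86) = 0.58·u(€100) + 0.42·u(€39) = 0.58·1.00 + 0.42·0.44 = 0.7648.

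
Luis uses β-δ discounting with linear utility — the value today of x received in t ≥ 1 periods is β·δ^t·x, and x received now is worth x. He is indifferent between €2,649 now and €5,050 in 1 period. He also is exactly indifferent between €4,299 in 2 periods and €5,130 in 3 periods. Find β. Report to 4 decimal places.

The second indifference involves only future payoffs, so β cancels: β·δ^2·4299 = β·δ^3·5130, giving δ = 4299/5130 = 0.83801.
Substituting δ into 2649 = β·δ·5050: β = 2649/(4231.959) ≈ 0.6260.

β ≈ 0.6260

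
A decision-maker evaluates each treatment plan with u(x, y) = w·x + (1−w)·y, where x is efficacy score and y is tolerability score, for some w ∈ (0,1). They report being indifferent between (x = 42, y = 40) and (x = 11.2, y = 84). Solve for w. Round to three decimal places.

Indifference: w·42 + (1−w)·40 = w·11.2 + (1−w)·84.
w·(42−11.2) = (1−w)·(84−40), i.e. w·30.8 = (1−w)·44.
The marginal rate of substitution is 44/30.8, so w = 44/(30.8+44) = 0.588.

w = 0.588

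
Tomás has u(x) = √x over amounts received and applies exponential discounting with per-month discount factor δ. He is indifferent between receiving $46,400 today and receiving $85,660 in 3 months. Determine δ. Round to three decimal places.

δ ≈ 0.903

Indifference means u(46400) = δ^3 · u(85660), so δ^3 = u(46400)/u(85660).
Since u(x) = √x, δ^3 = √(46400/85660) = 0.73599.
Hence δ = (0.73599)^(1/3) = 0.90287.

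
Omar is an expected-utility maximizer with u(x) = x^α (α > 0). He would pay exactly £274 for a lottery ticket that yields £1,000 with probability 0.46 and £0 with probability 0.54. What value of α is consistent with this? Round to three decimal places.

Since u(0) = 0, the lottery's EU is 0.46·1000^α.
Indifference: 274^α = 0.46·1000^α, so (274/1000)^α = 0.46.
Take logs: α = ln 0.46 / ln(274/1000) ≈ 0.59981.

α ≈ 0.600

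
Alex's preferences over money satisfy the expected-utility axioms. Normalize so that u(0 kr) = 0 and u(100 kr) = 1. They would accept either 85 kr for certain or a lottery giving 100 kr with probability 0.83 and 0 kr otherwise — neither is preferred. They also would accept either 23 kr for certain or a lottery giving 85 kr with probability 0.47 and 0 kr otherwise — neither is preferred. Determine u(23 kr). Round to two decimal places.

The first gamble pins u(85 kr): it must equal 0.83·1 + 0.17·0 = 0.83.
Then u(23 kr) = 0.47·u(85 kr) + 0.53·u(0 kr) = 0.47·0.83 + 0.53·0.00 = 0.3901.

0.39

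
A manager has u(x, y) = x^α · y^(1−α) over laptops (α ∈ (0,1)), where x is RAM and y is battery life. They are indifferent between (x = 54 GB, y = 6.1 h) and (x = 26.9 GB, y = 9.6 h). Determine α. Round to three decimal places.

Indifference: 54^α · 6.1^(1−α) = 26.9^α · 9.6^(1−α).
Taking logs: α·ln 54 + (1−α)·ln 6.1 = α·ln 26.9 + (1−α)·ln 9.6, i.e. α·0.696858 = (1−α)·0.453474.
So α/(1−α) = (0.453474)/(0.696858) = 0.650741, and α = 0.650741/1.650741 ≈ 0.394.

α ≈ 0.394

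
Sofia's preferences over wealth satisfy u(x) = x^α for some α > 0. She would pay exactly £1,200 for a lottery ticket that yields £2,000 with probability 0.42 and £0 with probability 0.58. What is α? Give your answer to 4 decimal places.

α ≈ 1.6982

Since u(0) = 0, the lottery's EU is 0.42·2000^α.
Equating: 1200^α = 0.42·2000^α, i.e. 0.6000^α = 0.42.
Take logs: α = ln 0.42 / ln(1200/2000) ≈ 1.698232.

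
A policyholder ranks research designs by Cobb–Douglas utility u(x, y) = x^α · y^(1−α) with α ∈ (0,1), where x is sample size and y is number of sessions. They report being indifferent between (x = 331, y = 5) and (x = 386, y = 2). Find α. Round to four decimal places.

α ≈ 0.8563

Set the two utilities equal: 331^α·5^(1−α) = 386^α·2^(1−α).
(331/386)^α = (2/5)^(1−α); take logs: α·ln(331/386) = (1−α)·ln(2/5), i.e. α·-0.1537190 = (1−α)·-0.9162907.
Thus α·(-1.0700097) = -0.9162907, so α = -0.9162907/-1.0700097 ≈ 0.8563.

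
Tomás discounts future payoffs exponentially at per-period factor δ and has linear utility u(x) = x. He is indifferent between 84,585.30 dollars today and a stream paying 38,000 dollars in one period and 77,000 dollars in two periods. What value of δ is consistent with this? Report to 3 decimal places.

Present value of the stream is 38000·δ + 77000·δ². Indifference gives 38000δ + 77000δ² = 84585.30.
Rearranged: 77000δ² + 38000δ − 84585.30 = 0.
The positive root is δ = [−38000 + √(38000² + 4·77000·84585.30)] / (2·77000) = (−38000 + 165820.000)/154000 ≈ 0.830.

δ ≈ 0.830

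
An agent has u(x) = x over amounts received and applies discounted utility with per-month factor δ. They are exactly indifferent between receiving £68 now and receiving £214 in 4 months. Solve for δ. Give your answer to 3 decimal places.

Indifference means u(68) = δ^4 · u(214), so δ^4 = u(68)/u(214).
With u(x) = x: δ^4 = 68/214 = 0.31776.
Hence δ = (0.31776)^(1/4) = 0.75080.

δ ≈ 0.751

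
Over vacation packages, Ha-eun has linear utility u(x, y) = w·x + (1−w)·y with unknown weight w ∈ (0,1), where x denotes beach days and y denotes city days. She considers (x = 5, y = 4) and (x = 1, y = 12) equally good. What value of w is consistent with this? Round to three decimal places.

Indifference: w·5 + (1−w)·4 = w·1 + (1−w)·12.
Collecting terms: w·4 = (1−w)·8.
The marginal rate of substitution is 8/4, so w = 8/(4+8) = 0.667.

w = 0.667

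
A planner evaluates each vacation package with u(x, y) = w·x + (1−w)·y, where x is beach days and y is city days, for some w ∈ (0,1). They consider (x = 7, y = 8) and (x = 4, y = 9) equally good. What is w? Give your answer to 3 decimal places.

Equating utilities: w·7 + (1−w)·8 = w·4 + (1−w)·9.
Collecting terms: w·3 = (1−w)·1.
So w/(1−w) = 1/3 = 0.3333, giving w = 1/(3+1) = 0.250.

w = 0.250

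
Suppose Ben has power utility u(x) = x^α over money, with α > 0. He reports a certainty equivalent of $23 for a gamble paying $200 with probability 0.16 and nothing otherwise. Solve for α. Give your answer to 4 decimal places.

α ≈ 0.8473

Since u(0) = 0, the lottery's EU is 0.16·200^α.
Equating: 23^α = 0.16·200^α, i.e. 0.1150^α = 0.16.
Taking logs: α·ln(23/200) = ln(0.16), so α = -1.8325815 / -2.1628232 ≈ 0.8473.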